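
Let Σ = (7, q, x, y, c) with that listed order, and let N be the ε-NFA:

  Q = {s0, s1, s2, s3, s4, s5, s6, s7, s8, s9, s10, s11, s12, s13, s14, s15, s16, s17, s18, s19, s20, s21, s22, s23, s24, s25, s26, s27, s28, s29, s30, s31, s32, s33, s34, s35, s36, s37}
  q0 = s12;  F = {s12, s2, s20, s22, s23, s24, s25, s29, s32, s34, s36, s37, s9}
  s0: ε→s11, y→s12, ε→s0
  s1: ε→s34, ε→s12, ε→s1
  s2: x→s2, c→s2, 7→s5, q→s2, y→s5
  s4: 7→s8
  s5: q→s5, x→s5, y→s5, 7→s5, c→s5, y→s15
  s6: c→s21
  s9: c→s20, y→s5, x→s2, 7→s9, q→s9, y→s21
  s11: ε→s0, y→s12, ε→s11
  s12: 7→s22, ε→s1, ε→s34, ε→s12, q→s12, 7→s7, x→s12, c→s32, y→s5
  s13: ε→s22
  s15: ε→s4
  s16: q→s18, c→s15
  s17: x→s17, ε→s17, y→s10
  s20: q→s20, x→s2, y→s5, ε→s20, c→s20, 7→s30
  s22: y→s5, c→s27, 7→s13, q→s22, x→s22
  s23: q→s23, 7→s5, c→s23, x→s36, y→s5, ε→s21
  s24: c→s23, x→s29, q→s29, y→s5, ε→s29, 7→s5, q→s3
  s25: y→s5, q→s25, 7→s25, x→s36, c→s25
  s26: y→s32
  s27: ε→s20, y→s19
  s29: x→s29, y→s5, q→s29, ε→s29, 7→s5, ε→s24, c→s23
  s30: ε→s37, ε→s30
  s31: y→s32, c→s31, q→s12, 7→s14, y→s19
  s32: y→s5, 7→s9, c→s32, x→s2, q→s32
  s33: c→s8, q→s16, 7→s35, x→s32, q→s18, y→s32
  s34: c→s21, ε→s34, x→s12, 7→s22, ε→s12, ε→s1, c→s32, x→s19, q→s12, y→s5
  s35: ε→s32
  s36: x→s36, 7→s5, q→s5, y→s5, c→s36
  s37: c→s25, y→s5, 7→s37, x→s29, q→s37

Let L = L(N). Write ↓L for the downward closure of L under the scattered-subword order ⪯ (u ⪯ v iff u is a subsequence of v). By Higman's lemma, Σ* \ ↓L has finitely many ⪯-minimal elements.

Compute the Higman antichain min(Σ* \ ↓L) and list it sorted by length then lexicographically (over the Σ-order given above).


|Q|=38, |F|=13, |δ|=122 (25 ε).
min D↑ (12 st, q0=0, F={2}): 0:7→1,q→0,x→0,y→2,c→3 1:7→1,q→1,x→1,y→2,c→4 2:7→2,q→2,x→2,y→2,c→2 3:7→5,q→3,x→6,y→2,c→3 4:7→7,q→4,x→6,y→2,c→4 5:7→5,q→5,x→6,y→2,c→4 6:7→2,q→6,x→6,y→2,c→6 7:7→7,q→7,x→8,y→2,c→9 8:7→2,q→8,x→8,y→2,c→10 9:7→9,q→9,x→11,y→2,c→9 10:7→2,q→10,x→11,y→2,c→10 11:7→2,q→2,x→11,y→2,c→11 [Hopcroft].
'y': |S_i|=[25, 6] end={s15,s19,s21,s4,s5,s8} ∉↓L; 1/1 single-dels accept.
'cx7': run [25, 19, 11, 4] end={s15,s4,s5,s8} — reject; 3/3 deletions ∈↓L.
'7c7cxq': run [25, 21, 17, 13, 8, 5, 4] end={s15,s4,s5,s8} — reject; 6/6 single-dels accept.
3 minimals (antichain).

A = [y, cx7, 7c7cxq].


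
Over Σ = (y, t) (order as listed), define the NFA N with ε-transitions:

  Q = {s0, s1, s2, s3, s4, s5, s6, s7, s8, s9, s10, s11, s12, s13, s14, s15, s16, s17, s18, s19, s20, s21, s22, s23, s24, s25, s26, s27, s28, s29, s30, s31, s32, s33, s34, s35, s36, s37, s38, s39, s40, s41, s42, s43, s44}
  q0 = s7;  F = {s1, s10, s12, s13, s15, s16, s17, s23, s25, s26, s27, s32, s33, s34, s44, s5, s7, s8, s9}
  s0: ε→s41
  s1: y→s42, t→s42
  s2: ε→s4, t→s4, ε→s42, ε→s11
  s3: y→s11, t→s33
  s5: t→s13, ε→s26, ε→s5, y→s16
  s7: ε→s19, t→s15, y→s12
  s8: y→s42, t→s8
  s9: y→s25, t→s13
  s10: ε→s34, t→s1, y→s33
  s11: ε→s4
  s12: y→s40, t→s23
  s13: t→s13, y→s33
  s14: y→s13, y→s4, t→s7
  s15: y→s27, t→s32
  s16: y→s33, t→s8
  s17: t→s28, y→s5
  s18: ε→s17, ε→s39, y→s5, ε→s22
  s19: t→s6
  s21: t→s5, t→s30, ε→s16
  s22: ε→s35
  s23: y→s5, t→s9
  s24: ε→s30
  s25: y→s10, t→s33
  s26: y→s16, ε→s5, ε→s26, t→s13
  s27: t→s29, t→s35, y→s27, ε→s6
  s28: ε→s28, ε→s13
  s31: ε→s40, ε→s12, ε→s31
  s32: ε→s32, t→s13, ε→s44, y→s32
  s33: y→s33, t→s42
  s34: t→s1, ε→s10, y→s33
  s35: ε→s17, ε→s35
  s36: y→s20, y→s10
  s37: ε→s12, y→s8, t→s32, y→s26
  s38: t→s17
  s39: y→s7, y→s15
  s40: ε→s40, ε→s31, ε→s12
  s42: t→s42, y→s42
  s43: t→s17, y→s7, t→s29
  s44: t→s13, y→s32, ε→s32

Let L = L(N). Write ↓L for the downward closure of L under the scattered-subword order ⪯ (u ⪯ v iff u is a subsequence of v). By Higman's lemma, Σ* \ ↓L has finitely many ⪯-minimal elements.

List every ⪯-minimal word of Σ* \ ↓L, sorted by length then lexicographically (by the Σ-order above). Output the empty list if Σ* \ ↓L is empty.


|Q|=45, |F|=19, |δ|=95 (33 ε).
min D↑ (17 st, q0=0, F={15}): 0:y→1,t→2 1:y→1,t→3 2:y→4,t→5 3:y→6,t→7 4:y→4,t→8 5:y→5,t→9 6:y→10,t→9 7:y→11,t→9 8:y→6,t→9 9:y→12,t→9 10:y→12,t→13 11:y→14,t→12 12:y→12,t→15 13:y→15,t→13 14:y→12,t→16 15:y→15,t→15 16:y→15,t→15 (ε-aug+det+¬).
'tttyt': N↓-sim [27, 22, 18, 6, 2, 1] end={s42} ∉↓L; 5/5 del acc.
'ytyyyt': |S_i|=[27, 24, 17, 11, 7, 2, 1] end={s42} rej; 6/6 del acc.
'ytyyty': |S_i|=[27, 24, 17, 11, 7, 3, 1] end={s42} — reject; 6/6 deletions ∈↓L.
'ytytyt': run [27, 24, 17, 11, 5, 2, 1] end={s42} — reject; 6/6 single-dels accept.
'yttytt': N↓-sim [27, 24, 17, 10, 6, 3, 1] end={s42} — reject; 6/6 single-dels accept.
5 words, ⪯-incomp.

A = [tttyt, ytyyyt, ytyyty, ytytyt, yttytt].


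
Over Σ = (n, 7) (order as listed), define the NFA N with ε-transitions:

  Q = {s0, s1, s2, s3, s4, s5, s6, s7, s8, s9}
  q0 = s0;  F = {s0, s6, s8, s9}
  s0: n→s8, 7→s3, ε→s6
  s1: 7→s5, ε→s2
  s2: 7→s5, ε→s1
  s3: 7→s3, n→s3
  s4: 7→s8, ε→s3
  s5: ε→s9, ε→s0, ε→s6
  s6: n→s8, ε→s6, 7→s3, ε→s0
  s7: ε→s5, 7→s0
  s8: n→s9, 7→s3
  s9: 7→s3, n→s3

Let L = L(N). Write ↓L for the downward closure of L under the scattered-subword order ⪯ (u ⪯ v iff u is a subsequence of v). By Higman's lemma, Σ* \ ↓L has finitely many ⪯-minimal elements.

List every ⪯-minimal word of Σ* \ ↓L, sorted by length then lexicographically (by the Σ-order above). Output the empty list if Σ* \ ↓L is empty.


Antichain: [7, nnn].

|Q|=10, |F|=4, |δ|=24 (10 ε).
min D↑ (4 st, q0=0, F={2}): 0:n→1,7→2 1:n→3,7→2 2:n→2,7→2 3:n→2,7→2.
'7': |S_i|=[5, 1] end={s3} rej; 1/1 deletions ∈↓L.
'nnn': run [5, 3, 2, 1] end={s3} rej; 3/3 single-dels accept.
2 obstructions.


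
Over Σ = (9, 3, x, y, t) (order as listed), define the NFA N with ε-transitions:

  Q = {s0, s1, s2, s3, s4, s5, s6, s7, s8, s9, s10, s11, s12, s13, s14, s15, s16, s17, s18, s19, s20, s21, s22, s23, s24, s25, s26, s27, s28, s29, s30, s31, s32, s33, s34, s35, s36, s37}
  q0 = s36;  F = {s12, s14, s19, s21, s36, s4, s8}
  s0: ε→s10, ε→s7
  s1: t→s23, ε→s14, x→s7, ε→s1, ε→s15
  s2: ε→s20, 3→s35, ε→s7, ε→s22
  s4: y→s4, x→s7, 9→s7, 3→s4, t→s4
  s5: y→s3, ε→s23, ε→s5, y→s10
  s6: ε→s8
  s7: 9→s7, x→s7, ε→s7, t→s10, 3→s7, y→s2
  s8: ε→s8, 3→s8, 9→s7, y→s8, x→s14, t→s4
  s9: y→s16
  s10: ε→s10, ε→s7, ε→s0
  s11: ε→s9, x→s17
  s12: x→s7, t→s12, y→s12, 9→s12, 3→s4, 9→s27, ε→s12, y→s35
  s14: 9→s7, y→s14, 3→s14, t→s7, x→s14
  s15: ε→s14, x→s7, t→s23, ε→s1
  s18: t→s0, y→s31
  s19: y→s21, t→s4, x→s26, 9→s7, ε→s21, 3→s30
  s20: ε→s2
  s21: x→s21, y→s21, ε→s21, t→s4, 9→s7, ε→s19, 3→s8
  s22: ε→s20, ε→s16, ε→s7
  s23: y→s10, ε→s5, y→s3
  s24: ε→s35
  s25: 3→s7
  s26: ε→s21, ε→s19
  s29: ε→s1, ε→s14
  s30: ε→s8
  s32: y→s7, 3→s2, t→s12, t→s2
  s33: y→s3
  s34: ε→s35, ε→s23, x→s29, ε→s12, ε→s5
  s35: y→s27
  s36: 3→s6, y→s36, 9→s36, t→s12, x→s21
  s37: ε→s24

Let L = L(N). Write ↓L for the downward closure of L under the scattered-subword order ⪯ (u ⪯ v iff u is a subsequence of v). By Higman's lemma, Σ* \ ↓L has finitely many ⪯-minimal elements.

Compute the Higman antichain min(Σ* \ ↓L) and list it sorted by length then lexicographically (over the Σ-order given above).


A = [39, x9, tx, 3xt].

|Q|=38, |F|=7, |δ|=102 (39 ε).
min D↑ (7 st, q0=0, F={4}): 0:9→0,3→1,x→2,y→0,t→3 1:9→4,3→1,x→5,y→1,t→6 2:9→4,3→1,x→2,y→2,t→6 3:9→3,3→6,x→4,y→3,t→3 4:9→4,3→4,x→4,y→4,t→4 5:9→4,3→5,x→5,y→5,t→4 6:9→4,3→6,x→4,y→6,t→6 [Hopcroft].
'39': run [19, 14, 9] end={s0,s10,s16,s2,s20,s22,s27,s35,s7} — reject; 2/2 del acc.
'x9': run [19, 16, 9] end={s0,s10,s16,s2,s20,s22,s27,s35,s7} — reject; 2/2 deletions ∈↓L.
'tx': N↓-sim [19, 11, 9] end={s0,s10,s16,s2,s20,s22,s27,s35,s7} rej; 2/2 deletions ∈↓L.
'3xt': |S_i|=[19, 14, 10, 9] end={s0,s10,s16,s2,s20,s22,s27,s35,s7} rej; 3/3 del acc.
4 words, ⪯-incomp.


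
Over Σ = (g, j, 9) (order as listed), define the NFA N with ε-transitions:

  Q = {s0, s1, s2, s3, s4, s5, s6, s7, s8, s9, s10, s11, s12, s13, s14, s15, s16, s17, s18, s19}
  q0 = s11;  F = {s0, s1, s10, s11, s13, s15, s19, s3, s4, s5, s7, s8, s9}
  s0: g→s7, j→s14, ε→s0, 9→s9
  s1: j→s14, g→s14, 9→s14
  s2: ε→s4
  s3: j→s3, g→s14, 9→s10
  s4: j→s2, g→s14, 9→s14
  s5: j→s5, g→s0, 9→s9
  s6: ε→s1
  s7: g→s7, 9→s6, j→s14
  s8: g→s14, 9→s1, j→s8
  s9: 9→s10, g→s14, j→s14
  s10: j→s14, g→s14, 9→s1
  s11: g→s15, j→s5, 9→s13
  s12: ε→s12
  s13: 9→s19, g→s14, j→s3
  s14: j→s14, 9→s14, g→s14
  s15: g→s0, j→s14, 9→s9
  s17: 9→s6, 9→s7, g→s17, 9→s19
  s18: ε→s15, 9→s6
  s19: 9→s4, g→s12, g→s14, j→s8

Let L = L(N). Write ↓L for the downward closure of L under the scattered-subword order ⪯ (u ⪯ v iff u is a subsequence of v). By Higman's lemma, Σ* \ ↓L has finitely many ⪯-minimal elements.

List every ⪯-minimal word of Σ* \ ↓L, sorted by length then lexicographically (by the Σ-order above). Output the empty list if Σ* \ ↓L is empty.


min(Σ*\↓L) = [gj, 9g, j9j, 9999, ggg99, jgg99].

|Q|=20, |F|=13, |δ|=53 (5 ε).
min D↑ (14 st, q0=0, F={5}): 0:g→1,j→2,9→3 1:g→4,j→5,9→6 2:g→4,j→2,9→6 3:g→5,j→7,9→8 4:g→9,j→5,9→6 5:g→5,j→5,9→5 6:g→5,j→5,9→10 7:g→5,j→7,9→10 8:g→5,j→11,9→12 9:g→9,j→5,9→13 10:g→5,j→5,9→13 11:g→5,j→11,9→13 12:g→5,j→12,9→5 13:g→5,j→5,9→5 (ε-aug+det+¬).
'gj': N↓-sim [17, 9, 1] end={s14} — reject; 2/2 deletions ∈↓L.
'9g': |S_i|=[17, 12, 2] end={s12,s14} rej; 2/2 single-dels accept.
'j9j': |S_i|=[17, 12, 5, 1] end={s14} ∉↓L; 3/3 single-dels accept.
'9999': run [17, 12, 8, 4, 1] end={s14} ∉↓L; 4/4 single-dels accept.
'ggg99': |S_i|=[17, 9, 7, 4, 3, 1] end={s14} rej; 5/5 del acc.
'jgg99': N↓-sim [17, 12, 7, 4, 3, 1] end={s14} ∉↓L; 5/5 single-dels accept.
6 minimals (antichain).


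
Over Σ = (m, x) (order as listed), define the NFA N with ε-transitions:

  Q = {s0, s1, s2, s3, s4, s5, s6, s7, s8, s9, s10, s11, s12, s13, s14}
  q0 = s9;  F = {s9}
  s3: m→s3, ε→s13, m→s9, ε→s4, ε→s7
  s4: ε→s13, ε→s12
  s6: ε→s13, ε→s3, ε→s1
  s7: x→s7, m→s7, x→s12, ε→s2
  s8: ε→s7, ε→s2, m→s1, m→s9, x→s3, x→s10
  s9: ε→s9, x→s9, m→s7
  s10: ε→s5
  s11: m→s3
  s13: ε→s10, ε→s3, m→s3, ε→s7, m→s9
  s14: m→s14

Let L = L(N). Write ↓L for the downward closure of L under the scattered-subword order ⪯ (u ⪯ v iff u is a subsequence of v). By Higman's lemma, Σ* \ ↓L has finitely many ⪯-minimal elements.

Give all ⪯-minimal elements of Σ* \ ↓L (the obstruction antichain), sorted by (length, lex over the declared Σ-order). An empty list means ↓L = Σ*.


|Q|=15, |F|=1, |δ|=31 (16 ε).
min D↑ (2 st, q0=0, F={1}): 0:m→1,x→0 1:m→1,x→1 (ε-aug+det+¬).
'm': run [4, 3] end={s12,s2,s7} ∉↓L; 1/1 deletions ∈↓L.
1 words, ⪯-incomp.

A = [m].


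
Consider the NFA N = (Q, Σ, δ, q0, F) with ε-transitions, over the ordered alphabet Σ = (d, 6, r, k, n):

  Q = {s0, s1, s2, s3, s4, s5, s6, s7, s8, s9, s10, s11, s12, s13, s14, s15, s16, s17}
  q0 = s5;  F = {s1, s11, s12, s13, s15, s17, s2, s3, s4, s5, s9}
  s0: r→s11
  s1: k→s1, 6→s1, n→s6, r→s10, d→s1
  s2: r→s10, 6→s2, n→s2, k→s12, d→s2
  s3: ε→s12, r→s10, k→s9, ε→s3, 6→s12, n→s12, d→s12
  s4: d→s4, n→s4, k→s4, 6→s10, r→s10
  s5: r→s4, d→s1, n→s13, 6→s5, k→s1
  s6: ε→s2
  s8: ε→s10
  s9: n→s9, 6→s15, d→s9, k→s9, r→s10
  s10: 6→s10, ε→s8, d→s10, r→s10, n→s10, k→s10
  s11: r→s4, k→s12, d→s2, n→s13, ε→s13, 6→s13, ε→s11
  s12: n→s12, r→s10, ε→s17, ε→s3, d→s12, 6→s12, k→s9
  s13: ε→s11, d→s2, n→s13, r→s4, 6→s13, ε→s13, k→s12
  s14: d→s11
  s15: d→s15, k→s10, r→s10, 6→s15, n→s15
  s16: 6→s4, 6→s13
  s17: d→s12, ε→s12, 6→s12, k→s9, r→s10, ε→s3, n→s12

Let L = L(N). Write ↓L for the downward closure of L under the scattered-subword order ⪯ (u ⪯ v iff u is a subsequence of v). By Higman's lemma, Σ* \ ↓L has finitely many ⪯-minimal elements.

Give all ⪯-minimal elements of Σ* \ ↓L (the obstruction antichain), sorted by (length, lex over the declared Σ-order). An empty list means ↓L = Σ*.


Antichain: [dr, r6, rr, kr, nkk6k].

|Q|=18, |F|=11, |δ|=77 (13 ε).
min D↑ (9 st, q0=0, F={4}): 0:d→1,6→0,r→2,k→1,n→3 1:d→1,6→1,r→4,k→1,n→5 2:d→2,6→4,r→4,k→2,n→2 3:d→5,6→3,r→2,k→6,n→3 4:d→4,6→4,r→4,k→4,n→4 5:d→5,6→5,r→4,k→6,n→5 6:d→6,6→6,r→4,k→7,n→6 7:d→7,6→8,r→4,k→7,n→7 8:d→8,6→8,r→4,k→4,n→8.
'dr': |S_i|=[14, 11, 2] end={s10,s8} rej; 2/2 del acc.
'r6': N↓-sim [14, 3, 2] end={s10,s8} — reject; 2/2 deletions ∈↓L.
'rr': run [14, 3, 2] end={s10,s8} — reject; 2/2 deletions ∈↓L.
'kr': |S_i|=[14, 11, 2] end={s10,s8} rej; 2/2 single-dels accept.
'nkk6k': N↓-sim [14, 12, 8, 5, 3, 2] end={s10,s8} rej; 5/5 del acc.
5 words, ⪯-incomp.


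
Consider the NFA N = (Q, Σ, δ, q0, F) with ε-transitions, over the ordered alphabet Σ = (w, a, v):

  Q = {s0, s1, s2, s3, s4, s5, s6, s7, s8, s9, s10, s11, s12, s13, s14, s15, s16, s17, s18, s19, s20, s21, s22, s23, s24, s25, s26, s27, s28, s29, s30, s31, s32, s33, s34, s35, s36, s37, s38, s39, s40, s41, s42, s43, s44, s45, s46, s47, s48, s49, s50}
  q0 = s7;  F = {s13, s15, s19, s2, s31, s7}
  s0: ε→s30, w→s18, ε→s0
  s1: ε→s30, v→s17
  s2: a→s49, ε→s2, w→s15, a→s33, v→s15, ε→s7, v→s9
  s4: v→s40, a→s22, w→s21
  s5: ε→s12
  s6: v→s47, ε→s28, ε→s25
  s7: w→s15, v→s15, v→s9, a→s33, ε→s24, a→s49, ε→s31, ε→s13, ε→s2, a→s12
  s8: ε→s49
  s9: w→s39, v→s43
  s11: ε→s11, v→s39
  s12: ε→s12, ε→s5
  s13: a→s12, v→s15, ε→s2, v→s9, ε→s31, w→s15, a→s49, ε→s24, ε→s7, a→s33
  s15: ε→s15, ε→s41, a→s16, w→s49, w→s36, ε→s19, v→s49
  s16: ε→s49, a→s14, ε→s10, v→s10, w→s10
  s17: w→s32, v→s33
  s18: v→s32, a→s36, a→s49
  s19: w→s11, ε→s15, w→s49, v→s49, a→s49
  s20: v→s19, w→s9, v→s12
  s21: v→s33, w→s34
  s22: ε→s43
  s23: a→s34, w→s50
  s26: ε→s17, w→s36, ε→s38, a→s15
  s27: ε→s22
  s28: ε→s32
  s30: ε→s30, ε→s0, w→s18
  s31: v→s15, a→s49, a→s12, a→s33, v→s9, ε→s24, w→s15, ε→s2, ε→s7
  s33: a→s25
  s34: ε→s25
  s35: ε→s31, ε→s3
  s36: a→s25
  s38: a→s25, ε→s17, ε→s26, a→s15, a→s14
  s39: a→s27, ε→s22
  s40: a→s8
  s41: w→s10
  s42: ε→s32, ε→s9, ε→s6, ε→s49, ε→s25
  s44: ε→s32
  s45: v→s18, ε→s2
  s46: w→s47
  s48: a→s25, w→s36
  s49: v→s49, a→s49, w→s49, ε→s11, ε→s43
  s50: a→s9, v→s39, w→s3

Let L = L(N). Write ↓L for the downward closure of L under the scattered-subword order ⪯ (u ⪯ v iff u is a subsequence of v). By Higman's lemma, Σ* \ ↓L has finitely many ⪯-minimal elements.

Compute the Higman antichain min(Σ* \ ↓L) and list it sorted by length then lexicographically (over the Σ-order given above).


A = [a, ww, wv, vw, vv].

|Q|=51, |F|=6, |δ|=127 (51 ε).
min D↑ (3 st, q0=0, F={2}): 0:w→1,a→2,v→1 1:w→2,a→2,v→2 2:w→2,a→2,v→2.
'a': |S_i|=[23, 13] end={s10,s11,s12,s14,s16,s22,s25,s27,s33,s39,s43,s49,…} rej; 1/1 deletions ∈↓L.
'ww': N↓-sim [23, 14, 9] end={s10,s11,s22,s25,s27,s36,s39,s43,s49} rej; 2/2 single-dels accept.
'wv': N↓-sim [23, 14, 7] end={s10,s11,s22,s27,s39,s43,s49} rej; 2/2 del acc.
'vw': N↓-sim [23, 15, 9] end={s10,s11,s22,s25,s27,s36,s39,s43,s49} ∉↓L; 2/2 single-dels accept.
'vv': N↓-sim [23, 15, 7] end={s10,s11,s22,s27,s39,s43,s49} rej; 2/2 deletions ∈↓L.
5 minimals (antichain).


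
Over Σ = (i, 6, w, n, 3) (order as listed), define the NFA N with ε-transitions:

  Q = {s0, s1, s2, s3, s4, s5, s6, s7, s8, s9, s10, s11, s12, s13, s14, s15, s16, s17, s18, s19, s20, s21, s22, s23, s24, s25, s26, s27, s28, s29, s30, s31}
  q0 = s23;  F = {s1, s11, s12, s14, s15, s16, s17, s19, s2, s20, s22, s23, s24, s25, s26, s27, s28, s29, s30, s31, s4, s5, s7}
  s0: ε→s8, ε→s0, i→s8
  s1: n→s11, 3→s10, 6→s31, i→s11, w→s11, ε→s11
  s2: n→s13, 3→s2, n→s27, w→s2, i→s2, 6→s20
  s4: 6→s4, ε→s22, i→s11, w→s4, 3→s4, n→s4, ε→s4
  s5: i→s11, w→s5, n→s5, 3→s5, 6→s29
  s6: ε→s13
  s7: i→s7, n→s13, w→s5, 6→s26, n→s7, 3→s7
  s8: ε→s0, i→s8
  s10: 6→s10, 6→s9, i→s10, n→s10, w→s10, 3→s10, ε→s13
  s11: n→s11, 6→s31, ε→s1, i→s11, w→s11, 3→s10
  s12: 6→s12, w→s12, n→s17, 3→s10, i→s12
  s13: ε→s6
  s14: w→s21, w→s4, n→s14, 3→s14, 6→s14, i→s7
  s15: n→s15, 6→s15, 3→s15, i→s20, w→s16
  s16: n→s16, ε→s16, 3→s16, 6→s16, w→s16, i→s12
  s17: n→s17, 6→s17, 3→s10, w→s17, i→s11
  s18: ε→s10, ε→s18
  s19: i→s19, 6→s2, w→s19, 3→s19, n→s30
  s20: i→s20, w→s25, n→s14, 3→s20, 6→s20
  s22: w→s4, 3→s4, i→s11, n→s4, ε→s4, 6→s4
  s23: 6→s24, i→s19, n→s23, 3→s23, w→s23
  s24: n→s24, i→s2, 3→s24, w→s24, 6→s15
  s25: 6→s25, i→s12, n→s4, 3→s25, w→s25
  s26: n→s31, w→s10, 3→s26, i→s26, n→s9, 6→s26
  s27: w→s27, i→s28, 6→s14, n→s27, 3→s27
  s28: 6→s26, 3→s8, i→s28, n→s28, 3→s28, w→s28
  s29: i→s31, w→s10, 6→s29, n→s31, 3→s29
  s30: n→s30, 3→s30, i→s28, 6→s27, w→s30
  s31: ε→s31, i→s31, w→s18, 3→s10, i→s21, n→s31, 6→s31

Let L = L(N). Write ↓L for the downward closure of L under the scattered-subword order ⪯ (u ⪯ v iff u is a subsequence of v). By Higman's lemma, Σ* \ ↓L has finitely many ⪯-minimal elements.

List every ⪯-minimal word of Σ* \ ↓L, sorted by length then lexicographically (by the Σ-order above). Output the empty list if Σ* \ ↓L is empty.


A = [ini6w, 66wi3, ini6n3].

|Q|=32, |F|=23, |δ|=144 (15 ε).
min D↑ (22 st, q0=0, F={16}): 0:i→1,6→2,w→0,n→0,3→0 1:i→1,6→3,w→1,n→4,3→1 2:i→3,6→5,w→2,n→2,3→2 3:i→3,6→6,w→3,n→7,3→3 4:i→8,6→7,w→4,n→4,3→4 5:i→6,6→5,w→9,n→5,3→5 6:i→6,6→6,w→10,n→11,3→6 7:i→8,6→11,w→7,n→7,3→7 8:i→8,6→12,w→8,n→8,3→8 9:i→13,6→9,w→9,n→9,3→9 10:i→13,6→10,w→10,n→14,3→10 11:i→15,6→11,w→14,n→11,3→11 12:i→12,6→12,w→16,n→17,3→12 13:i→13,6→13,w→13,n→18,3→16 14:i→19,6→14,w→14,n→14,3→14 15:i→15,6→12,w→20,n→15,3→15 16:i→16,6→16,w→16,n→16,3→16 17:i→17,6→17,w→16,n→17,3→16 18:i→19,6→18,w→18,n→18,3→16 19:i→19,6→17,w→19,n→19,3→16 20:i→19,6→21,w→20,n→20,3→20 21:i→17,6→21,w→16,n→17,3→21 (ε-aug+det+¬).
'ini6w': |S_i|=[31, 27, 22, 16, 9, 5] end={s10,s13,s18,s6,s9} — reject; 5/5 single-dels accept.
'66wi3': N↓-sim [31, 28, 22, 17, 11, 4] end={s10,s13,s6,s9} — reject; 5/5 del acc.
'ini6n3': |S_i|=[31, 27, 22, 16, 9, 7, 4] end={s10,s13,s6,s9} ∉↓L; 6/6 single-dels accept.
3 obstructions.


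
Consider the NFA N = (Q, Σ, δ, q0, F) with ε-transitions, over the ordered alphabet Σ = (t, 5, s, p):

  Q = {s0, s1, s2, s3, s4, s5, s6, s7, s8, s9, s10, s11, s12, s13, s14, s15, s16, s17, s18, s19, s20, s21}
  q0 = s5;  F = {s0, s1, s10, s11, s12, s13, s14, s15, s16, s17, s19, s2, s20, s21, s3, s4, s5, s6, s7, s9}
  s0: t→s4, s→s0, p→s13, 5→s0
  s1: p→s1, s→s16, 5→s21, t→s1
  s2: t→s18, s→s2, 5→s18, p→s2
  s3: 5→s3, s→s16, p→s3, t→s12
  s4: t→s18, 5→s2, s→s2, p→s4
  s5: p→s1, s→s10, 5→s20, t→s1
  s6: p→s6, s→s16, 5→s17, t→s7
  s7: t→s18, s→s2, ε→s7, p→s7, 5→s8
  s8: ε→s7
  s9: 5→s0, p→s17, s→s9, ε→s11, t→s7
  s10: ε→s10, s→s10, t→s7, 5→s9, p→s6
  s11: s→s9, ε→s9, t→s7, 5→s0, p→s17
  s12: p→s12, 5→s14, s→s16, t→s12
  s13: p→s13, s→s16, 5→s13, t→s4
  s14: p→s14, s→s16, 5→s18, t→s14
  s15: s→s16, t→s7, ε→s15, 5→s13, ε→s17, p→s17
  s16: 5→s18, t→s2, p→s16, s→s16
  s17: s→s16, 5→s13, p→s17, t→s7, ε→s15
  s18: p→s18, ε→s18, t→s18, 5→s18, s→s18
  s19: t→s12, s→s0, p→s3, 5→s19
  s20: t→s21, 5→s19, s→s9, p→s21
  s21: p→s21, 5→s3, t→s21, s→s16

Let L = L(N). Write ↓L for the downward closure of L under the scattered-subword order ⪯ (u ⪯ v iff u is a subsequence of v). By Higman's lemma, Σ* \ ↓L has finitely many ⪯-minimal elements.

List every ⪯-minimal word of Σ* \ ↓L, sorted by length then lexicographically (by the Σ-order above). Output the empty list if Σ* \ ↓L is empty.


min(Σ*\↓L) = [ts5, stt, ps5, 55t55].

|Q|=22, |F|=20, |δ|=93 (9 ε).
min D↑ (19 st, q0=0, F={12}): 0:t→1,5→2,s→3,p→1 1:t→1,5→4,s→5,p→1 2:t→4,5→6,s→7,p→4 3:t→8,5→7,s→3,p→9 4:t→4,5→10,s→5,p→4 5:t→11,5→12,s→5,p→5 6:t→13,5→6,s→14,p→10 7:t→8,5→14,s→7,p→15 8:t→12,5→8,s→11,p→8 9:t→8,5→15,s→5,p→9 10:t→13,5→10,s→5,p→10 11:t→12,5→12,s→11,p→11 12:t→12,5→12,s→12,p→12 13:t→13,5→16,s→5,p→13 14:t→17,5→14,s→14,p→18 15:t→8,5→18,s→5,p→15 16:t→16,5→12,s→5,p→16 17:t→12,5→11,s→11,p→17 18:t→17,5→18,s→5,p→18 [Hopcroft].
'ts5': N↓-sim [22, 11, 3, 1] end={s18} rej; 3/3 deletions ∈↓L.
'stt': N↓-sim [22, 14, 5, 1] end={s18} ∉↓L; 3/3 deletions ∈↓L.
'ps5': N↓-sim [22, 15, 3, 1] end={s18} rej; 3/3 del acc.
'55t55': |S_i|=[22, 18, 12, 6, 4, 1] end={s18} — reject; 5/5 deletions ∈↓L.
4 minimals (antichain).


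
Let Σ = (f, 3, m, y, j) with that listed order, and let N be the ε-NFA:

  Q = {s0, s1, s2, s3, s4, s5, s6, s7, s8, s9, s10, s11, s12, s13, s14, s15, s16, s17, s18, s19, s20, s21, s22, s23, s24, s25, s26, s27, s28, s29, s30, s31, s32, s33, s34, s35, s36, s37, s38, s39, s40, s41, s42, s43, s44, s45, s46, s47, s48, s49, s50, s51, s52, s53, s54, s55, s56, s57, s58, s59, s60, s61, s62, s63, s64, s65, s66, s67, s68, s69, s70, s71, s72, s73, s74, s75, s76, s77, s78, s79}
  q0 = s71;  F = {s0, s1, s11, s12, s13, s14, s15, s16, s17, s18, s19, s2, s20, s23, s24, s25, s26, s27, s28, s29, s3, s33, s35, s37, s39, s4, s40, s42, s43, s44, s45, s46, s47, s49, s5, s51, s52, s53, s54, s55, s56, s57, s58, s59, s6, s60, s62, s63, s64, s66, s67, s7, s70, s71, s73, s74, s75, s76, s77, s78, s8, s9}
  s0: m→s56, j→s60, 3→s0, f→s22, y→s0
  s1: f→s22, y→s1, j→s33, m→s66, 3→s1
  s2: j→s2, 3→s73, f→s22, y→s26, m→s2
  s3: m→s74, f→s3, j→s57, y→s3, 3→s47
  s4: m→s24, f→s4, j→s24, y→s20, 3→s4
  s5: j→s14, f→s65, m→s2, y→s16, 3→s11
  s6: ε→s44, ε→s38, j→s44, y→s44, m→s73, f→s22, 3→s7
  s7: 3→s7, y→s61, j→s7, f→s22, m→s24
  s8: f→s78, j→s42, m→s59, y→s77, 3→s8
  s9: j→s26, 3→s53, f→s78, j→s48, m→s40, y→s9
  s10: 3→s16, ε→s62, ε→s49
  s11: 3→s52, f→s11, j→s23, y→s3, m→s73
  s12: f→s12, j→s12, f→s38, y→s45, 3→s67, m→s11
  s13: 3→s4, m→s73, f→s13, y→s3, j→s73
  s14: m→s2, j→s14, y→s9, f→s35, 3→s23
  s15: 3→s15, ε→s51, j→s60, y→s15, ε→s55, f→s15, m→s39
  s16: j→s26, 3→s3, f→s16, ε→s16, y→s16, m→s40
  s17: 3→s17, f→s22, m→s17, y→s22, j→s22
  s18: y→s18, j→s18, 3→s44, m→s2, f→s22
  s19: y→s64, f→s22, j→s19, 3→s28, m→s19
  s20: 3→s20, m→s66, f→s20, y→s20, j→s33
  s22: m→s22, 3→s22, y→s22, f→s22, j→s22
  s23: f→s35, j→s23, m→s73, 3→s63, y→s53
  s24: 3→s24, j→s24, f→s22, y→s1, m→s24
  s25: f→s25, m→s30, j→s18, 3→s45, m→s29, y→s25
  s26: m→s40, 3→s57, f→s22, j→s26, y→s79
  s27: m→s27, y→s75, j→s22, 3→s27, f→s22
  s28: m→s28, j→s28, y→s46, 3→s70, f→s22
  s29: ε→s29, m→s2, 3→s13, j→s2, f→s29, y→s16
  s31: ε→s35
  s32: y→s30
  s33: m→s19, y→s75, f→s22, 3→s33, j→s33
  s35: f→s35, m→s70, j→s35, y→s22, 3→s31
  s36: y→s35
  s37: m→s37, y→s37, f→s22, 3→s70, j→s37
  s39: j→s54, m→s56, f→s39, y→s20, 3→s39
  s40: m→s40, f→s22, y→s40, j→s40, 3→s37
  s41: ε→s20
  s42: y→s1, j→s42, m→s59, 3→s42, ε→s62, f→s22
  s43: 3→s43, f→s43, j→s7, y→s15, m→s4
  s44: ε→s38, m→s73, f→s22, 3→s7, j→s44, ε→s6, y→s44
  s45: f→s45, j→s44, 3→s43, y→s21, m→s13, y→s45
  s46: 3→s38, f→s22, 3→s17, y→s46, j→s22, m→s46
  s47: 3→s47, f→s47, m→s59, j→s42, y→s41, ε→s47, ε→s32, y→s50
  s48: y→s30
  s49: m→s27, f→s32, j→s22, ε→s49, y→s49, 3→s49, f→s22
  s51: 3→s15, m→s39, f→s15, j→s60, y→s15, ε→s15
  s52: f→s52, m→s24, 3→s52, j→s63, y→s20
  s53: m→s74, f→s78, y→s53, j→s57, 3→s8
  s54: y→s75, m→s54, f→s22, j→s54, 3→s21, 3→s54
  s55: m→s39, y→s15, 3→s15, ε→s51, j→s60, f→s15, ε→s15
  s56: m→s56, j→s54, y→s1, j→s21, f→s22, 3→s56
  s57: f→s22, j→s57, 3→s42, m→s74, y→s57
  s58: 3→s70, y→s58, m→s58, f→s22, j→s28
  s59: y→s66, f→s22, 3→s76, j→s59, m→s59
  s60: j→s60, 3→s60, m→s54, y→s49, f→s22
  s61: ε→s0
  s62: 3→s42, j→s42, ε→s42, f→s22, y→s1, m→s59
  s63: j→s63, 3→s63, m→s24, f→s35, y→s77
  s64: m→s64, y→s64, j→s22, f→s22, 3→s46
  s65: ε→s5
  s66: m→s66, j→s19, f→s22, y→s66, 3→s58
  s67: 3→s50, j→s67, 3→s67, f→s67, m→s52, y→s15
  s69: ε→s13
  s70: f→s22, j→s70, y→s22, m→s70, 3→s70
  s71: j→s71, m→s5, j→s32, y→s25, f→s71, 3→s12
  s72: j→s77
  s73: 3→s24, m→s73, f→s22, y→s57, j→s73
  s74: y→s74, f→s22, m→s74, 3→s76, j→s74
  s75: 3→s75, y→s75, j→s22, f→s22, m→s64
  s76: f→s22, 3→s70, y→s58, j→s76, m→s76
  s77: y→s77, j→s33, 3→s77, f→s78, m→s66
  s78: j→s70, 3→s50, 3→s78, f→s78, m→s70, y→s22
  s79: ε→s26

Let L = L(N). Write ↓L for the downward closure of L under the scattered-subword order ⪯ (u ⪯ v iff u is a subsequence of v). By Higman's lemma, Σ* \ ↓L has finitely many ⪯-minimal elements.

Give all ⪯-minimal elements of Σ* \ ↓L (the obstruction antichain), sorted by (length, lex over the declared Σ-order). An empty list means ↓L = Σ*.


Antichain: [mmf, yjf, mjfy, 33yjyj, mym33y].

|Q|=80, |F|=62, |δ|=356 (24 ε).
min D↑ (59 st, q0=0, F={20}): 0:f→0,3→1,m→2,y→3,j→0 1:f→1,3→4,m→5,y→6,j→1 2:f→2,3→5,m→7,y→8,j→9 3:f→3,3→6,m→10,y→3,j→11 4:f→4,3→4,m→12,y→13,j→4 5:f→5,3→12,m→14,y→15,j→16 6:f→6,3→17,m→18,y→6,j→19 7:f→20,3→14,m→7,y→21,j→7 8:f→8,3→15,m→22,y→8,j→21 9:f→23,3→16,m→7,y→24,j→9 10:f→10,3→18,m→7,y→8,j→7 11:f→20,3→19,m→7,y→11,j→11 12:f→12,3→12,m→25,y→26,j→27 13:f→13,3→13,m→28,y→13,j→29 14:f→20,3→25,m→14,y→30,j→14 15:f→15,3→31,m→32,y→15,j→30 16:f→23,3→27,m→14,y→33,j→16 17:f→17,3→17,m→34,y→13,j→35 18:f→18,3→34,m→14,y→15,j→14 19:f→20,3→35,m→14,y→19,j→19 20:f→20,3→20,m→20,y→20,j→20 21:f→20,3→30,m→22,y→21,j→21 22:f→20,3→36,m→22,y→22,j→22 23:f→23,3→23,m→37,y→20,j→23 24:f→38,3→33,m→22,y→24,j→21 25:f→20,3→25,m→25,y→39,j→25 26:f→26,3→26,m→40,y→26,j→41 27:f→23,3→27,m→25,y→42,j→27 28:f→28,3→28,m→43,y→26,j→44 29:f→20,3→29,m→44,y→45,j→29 30:f→20,3→46,m→32,y→30,j→30 31:f→31,3→31,m→47,y→26,j→46 32:f→20,3→48,m→32,y→32,j→32 33:f→38,3→49,m→32,y→33,j→30 34:f→34,3→34,m→25,y→26,j→25 35:f→20,3→35,m→25,y→50,j→35 36:f→20,3→37,m→36,y→36,j→36 37:f→20,3→37,m→37,y→20,j→37 38:f→38,3→38,m→37,y→20,j→37 39:f→20,3→39,m→40,y→39,j→41 40:f→20,3→51,m→40,y→40,j→52 41:f→20,3→41,m→52,y→53,j→41 42:f→38,3→42,m→40,y→42,j→41 43:f→20,3→43,m→43,y→39,j→44 44:f→20,3→44,m→44,y→53,j→44 45:f→20,3→45,m→54,y→45,j→20 46:f→20,3→46,m→47,y→39,j→46 47:f→20,3→48,m→47,y→40,j→47 48:f→20,3→37,m→48,y→51,j→48 49:f→38,3→49,m→47,y→42,j→46 50:f→20,3→50,m→43,y→50,j→29 51:f→20,3→37,m→51,y→51,j→55 52:f→20,3→55,m→52,y→56,j→52 53:f→20,3→53,m→56,y→53,j→20 54:f→20,3→54,m→54,y→53,j→20 55:f→20,3→37,m→55,y→57,j→55 56:f→20,3→57,m→56,y→56,j→20 57:f→20,3→58,m→57,y→57,j→20 58:f→20,3→58,m→58,y→20,j→20 [Hopcroft].
'mmf': N↓-sim [74, 57, 30, 1] end={s22} ∉↓L; 3/3 deletions ∈↓L.
'yjf': N↓-sim [74, 62, 41, 3] end={s22,s30,s32} — reject; 3/3 deletions ∈↓L.
'mjfy': run [74, 57, 41, 6, 1] end={s22} ∉↓L; 4/4 deletions ∈↓L.
'33yjyj': N↓-sim [74, 60, 47, 32, 17, 10, 1] end={s22} — reject; 6/6 deletions ∈↓L.
'mym33y': |S_i|=[74, 57, 37, 15, 9, 4, 1] end={s22} — reject; 6/6 single-dels accept.
5 words, ⪯-incomp.


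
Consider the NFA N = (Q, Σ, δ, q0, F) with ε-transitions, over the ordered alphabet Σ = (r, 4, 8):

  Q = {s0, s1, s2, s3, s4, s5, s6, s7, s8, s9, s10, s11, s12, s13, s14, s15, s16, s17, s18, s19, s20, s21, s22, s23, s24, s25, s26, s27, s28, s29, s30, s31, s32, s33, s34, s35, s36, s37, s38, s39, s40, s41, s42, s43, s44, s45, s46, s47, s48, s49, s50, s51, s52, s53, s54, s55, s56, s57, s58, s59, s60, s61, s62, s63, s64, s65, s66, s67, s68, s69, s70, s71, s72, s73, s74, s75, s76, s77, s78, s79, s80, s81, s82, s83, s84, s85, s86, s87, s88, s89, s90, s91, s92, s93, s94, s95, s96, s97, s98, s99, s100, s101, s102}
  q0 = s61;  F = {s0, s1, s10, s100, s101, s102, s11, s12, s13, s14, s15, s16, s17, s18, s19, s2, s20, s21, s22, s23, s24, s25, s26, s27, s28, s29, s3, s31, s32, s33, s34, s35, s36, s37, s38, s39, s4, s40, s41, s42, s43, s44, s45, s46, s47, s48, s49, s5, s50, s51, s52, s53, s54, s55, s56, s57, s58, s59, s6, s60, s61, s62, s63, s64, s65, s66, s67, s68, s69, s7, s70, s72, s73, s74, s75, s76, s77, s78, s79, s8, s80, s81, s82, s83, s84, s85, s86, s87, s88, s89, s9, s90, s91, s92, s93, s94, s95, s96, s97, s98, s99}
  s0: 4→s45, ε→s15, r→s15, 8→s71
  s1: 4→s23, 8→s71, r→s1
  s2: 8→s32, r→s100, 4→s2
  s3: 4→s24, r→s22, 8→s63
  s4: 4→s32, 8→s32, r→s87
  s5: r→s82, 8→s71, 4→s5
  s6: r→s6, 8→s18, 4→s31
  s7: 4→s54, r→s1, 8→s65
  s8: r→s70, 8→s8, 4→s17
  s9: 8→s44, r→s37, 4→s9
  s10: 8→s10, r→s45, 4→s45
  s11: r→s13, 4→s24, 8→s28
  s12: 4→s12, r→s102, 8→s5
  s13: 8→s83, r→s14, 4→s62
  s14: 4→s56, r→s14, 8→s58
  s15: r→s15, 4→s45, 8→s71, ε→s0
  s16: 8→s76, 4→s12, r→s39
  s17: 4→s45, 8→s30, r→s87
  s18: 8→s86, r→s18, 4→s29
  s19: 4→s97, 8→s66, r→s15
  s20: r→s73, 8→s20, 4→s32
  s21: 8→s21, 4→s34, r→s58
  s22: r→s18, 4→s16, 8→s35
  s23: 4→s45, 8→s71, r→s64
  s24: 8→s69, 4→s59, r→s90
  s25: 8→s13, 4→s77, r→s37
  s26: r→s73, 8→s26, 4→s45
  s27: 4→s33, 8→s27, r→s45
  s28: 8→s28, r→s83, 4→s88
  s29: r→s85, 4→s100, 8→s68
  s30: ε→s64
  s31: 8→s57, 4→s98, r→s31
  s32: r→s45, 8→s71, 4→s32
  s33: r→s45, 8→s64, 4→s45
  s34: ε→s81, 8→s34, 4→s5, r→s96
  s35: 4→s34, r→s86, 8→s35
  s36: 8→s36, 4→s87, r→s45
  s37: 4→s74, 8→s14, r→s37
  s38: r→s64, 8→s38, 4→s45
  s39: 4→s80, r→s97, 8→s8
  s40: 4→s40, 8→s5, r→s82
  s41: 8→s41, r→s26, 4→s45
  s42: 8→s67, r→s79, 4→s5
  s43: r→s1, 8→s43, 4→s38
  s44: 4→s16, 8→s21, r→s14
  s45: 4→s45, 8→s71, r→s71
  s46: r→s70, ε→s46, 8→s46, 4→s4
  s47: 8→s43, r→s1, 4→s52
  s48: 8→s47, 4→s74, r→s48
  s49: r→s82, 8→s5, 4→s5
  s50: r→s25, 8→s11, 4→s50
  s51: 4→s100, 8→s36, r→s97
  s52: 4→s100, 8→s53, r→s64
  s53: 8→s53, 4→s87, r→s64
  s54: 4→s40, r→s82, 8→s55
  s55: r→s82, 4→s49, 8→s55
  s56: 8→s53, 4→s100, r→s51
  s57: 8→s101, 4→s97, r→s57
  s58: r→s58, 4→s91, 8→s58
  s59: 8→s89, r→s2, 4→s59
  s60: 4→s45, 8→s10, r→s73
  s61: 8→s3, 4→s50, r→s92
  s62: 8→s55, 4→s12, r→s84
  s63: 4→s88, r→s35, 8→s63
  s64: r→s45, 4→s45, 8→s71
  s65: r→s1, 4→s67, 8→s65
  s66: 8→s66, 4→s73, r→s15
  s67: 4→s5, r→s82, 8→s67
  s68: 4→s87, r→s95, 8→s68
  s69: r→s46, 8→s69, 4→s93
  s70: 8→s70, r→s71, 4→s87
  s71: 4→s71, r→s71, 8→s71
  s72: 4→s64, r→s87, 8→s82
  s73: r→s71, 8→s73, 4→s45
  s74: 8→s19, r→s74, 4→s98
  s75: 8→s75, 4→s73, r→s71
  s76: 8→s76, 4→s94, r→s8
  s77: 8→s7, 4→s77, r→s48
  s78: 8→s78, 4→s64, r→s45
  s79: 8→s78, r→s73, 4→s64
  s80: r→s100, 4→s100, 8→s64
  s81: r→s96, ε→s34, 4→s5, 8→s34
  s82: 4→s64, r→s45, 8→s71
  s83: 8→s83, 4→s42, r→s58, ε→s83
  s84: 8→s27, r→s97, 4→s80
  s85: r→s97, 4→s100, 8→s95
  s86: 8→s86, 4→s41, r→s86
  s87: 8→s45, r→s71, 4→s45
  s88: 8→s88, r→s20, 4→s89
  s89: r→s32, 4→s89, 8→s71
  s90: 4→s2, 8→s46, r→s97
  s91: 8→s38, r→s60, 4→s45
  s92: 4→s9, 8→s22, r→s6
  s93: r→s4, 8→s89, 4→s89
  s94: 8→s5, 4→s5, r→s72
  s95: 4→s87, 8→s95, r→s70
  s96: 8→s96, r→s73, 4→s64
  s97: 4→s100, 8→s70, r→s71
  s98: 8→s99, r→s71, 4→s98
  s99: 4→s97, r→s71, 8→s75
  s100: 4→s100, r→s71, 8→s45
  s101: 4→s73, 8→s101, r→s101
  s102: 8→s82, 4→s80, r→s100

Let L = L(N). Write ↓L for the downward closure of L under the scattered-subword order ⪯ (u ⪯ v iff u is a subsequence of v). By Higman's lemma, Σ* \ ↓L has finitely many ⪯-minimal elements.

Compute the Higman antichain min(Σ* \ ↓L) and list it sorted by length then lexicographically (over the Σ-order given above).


Antichain: [rr44r, 84rrr, 84488, 88448, 4r48r8].

|Q|=103, |F|=101, |δ|=313 (7 ε).
min D↑ (100 st, q0=0, F={45}): 0:r→1,4→2,8→3 1:r→4,4→5,8→6 2:r→7,4→2,8→8 3:r→6,4→9,8→10 4:r→4,4→11,8→12 5:r→13,4→5,8→14 6:r→12,4→15,8→16 7:r→13,4→17,8→18 8:r→18,4→9,8→19 9:r→20,4→21,8→22 10:r→16,4→23,8→10 11:r→11,4→24,8→25 12:r→12,4→26,8→27 13:r→13,4→28,8→29 14:r→29,4→15,8→30 15:r→31,4→32,8→33 16:r→27,4→34,8→16 17:r→35,4→17,8→36 18:r→29,4→37,8→38 19:r→38,4→23,8→19 20:r→39,4→40,8→41 21:r→40,4→21,8→42 22:r→41,4→43,8→22 23:r→44,4→42,8→23 24:r→45,4→24,8→46 25:r→25,4→39,8→47 26:r→48,4→49,8→50 27:r→27,4→51,8→27 28:r→28,4→24,8→52 29:r→29,4→53,8→54 30:r→54,4→34,8→30 31:r→39,4→55,8→56 32:r→57,4→32,8→58 33:r→56,4→59,8→33 34:r→60,4→58,8→34 35:r→35,4→28,8→61 36:r→62,4→63,8→64 37:r→65,4→32,8→66 38:r→54,4→67,8→38 39:r→45,4→49,8→68 40:r→49,4→40,8→69 41:r→68,4→70,8→41 42:r→69,4→42,8→45 43:r→70,4→42,8→42 44:r→71,4→69,8→44 45:r→45,4→45,8→45 46:r→45,4→39,8→72 47:r→47,4→71,8→47 48:r→39,4→49,8→73 49:r→45,4→49,8→74 50:r→73,4→75,8→50 51:r→76,4→74,8→51 52:r→77,4→39,8→78 53:r→79,4→49,8→80 54:r→54,4→81,8→54 55:r→49,4→49,8→82 56:r→68,4→83,8→56 57:r→49,4→55,8→84 58:r→84,4→58,8→45 59:r→85,4→58,8→58 60:r→71,4→82,8→60 61:r→62,4→86,8→87 62:r→62,4→88,8→45 63:r→84,4→89,8→66 64:r→62,4→90,8→64 65:r→39,4→55,8→91 66:r→84,4→92,8→66 67:r→93,4→58,8→90 68:r→45,4→75,8→68 69:r→74,4→69,8→45 70:r→75,4→69,8→69 71:r→45,4→74,8→71 72:r→45,4→71,8→72 73:r→68,4→75,8→73 74:r→45,4→74,8→45 75:r→45,4→74,8→74 76:r→71,4→74,8→76 77:r→77,4→74,8→45 78:r→77,4→71,8→78 79:r→39,4→49,8→94 80:r→82,4→75,8→80 81:r→95,4→74,8→96 82:r→74,4→74,8→45 83:r→75,4→74,8→82 84:r→74,4→82,8→45 85:r→75,4→82,8→84 86:r→82,4→49,8→80 87:r→62,4→96,8→87 88:r→82,4→74,8→45 89:r→84,4→89,8→58 90:r→84,4→58,8→90 91:r→74,4→97,8→91 92:r→84,4→58,8→58 93:r→71,4→82,8→98 94:r→74,4→75,8→94 95:r→71,4→74,8→99 96:r→82,4→74,8→96 97:r→74,4→74,8→82 98:r→74,4→82,8→98 99:r→74,4→74,8→99 (ε-aug+det+¬).
'rr44r': |S_i|=[103, 91, 59, 39, 10, 1] end={s71} — reject; 5/5 single-dels accept.
'84rrr': run [103, 91, 64, 35, 7, 1] end={s71} — reject; 5/5 deletions ∈↓L.
'84488': N↓-sim [103, 91, 64, 23, 8, 1] end={s71} rej; 5/5 single-dels accept.
'88448': run [103, 91, 59, 33, 7, 1] end={s71} — reject; 5/5 del acc.
'4r48r8': |S_i|=[103, 94, 74, 55, 37, 8, 1] end={s71} rej; 6/6 del acc.
5 words, ⪯-incomp.


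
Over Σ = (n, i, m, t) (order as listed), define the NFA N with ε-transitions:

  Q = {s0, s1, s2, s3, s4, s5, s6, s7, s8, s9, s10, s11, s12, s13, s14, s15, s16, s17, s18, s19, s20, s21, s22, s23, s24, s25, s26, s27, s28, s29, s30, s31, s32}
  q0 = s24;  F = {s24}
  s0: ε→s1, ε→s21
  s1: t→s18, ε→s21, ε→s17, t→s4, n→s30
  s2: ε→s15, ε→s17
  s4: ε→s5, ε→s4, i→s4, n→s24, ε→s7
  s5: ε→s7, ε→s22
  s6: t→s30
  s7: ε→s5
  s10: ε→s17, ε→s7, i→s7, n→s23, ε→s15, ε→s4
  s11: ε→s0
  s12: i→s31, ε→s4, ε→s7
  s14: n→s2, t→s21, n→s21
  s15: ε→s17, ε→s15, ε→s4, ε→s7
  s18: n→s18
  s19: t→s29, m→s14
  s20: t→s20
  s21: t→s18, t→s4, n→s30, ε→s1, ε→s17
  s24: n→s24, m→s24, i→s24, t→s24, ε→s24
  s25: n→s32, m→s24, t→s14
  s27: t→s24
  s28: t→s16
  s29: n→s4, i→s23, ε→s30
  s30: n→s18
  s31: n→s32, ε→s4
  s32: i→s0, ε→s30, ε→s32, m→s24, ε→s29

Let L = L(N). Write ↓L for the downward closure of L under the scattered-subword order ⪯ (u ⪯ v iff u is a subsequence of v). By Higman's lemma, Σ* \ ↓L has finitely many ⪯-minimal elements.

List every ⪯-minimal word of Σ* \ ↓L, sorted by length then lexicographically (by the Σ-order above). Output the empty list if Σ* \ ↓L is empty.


|Q|=33, |F|=1, |δ|=65 (31 ε).
min D↑ (1 st, q0=0, F={}): 0:n→0,i→0,m→0,t→0.
L(D↑) = ∅ ⇒ ↓L = Σ*.

min(Σ*\↓L) = [].


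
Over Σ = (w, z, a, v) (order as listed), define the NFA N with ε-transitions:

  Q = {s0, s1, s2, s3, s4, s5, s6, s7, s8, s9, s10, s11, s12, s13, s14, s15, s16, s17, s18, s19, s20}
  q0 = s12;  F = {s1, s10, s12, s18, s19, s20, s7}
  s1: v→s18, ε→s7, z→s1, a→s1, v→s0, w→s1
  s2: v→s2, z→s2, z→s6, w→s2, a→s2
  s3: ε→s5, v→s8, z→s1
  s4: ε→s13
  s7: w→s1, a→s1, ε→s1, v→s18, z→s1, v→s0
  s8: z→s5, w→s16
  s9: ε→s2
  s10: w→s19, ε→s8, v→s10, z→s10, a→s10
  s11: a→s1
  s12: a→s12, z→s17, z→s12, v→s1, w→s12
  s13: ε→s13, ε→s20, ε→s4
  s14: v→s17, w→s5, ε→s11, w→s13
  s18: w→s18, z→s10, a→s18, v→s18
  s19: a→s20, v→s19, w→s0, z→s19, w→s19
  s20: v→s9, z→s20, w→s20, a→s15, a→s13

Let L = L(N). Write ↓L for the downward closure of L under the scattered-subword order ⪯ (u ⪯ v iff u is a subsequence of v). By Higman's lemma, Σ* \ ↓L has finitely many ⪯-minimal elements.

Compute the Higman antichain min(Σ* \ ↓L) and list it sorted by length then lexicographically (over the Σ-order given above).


|Q|=21, |F|=7, |δ|=56 (10 ε).
min D↑ (7 st, q0=0, F={6}): 0:w→0,z→0,a→0,v→1 1:w→1,z→1,a→1,v→2 2:w→2,z→3,a→2,v→2 3:w→4,z→3,a→3,v→3 4:w→4,z→4,a→5,v→4 5:w→5,z→5,a→5,v→6 6:w→6,z→6,a→6,v→6.
'vvzwav': run [18, 16, 14, 13, 10, 7, 3] end={s2,s6,s9} rej; 6/6 single-dels accept.
1 obstructions.

A = [vvzwav].
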